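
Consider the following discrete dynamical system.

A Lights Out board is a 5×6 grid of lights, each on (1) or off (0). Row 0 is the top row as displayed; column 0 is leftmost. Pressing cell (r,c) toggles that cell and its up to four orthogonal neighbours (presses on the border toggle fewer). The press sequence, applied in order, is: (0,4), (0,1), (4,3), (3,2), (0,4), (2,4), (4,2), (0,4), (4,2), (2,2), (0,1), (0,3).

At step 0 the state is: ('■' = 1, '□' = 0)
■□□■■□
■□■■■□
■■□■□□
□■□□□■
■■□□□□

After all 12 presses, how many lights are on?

t=0: ■□□■■□
■□■■■□
■■□■□□
□■□□□■
■■□□□□
t=1: ■□□□□■
■□■■□□
■■□■□□
□■□□□■
■■□□□□
t=2: □■■□□■
■■■■□□
■■□■□□
□■□□□■
■■□□□□
t=3: □■■□□■
■■■■□□
■■□■□□
□■□■□■
■■■■■□
t=4: □■■□□■
■■■■□□
■■■■□□
□□■□□■
■■□■■□
t=5: □■■■■□
■■■■■□
■■■■□□
□□■□□■
■■□■■□
t=6: □■■■■□
■■■■□□
■■■□■■
□□■□■■
■■□■■□
t=7: □■■■■□
■■■■□□
■■■□■■
□□□□■■
■□■□■□
t=8: □■■□□■
■■■■■□
■■■□■■
□□□□■■
■□■□■□
t=9: □■■□□■
■■■■■□
■■■□■■
□□■□■■
■■□■■□
t=10: □■■□□■
■■□■■□
■□□■■■
□□□□■■
■■□■■□
t=11: ■□□□□■
■□□■■□
■□□■■■
□□□□■■
■■□■■□
t=12: ■□■■■■
■□□□■□
■□□■■■
□□□□■■
■■□■■□

17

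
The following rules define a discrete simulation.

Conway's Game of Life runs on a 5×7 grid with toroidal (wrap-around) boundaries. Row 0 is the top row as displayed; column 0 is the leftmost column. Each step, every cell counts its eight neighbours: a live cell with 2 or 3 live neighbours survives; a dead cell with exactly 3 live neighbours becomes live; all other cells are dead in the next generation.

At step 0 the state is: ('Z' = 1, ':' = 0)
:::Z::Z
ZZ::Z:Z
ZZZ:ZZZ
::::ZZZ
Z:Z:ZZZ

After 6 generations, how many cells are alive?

step 0: :::Z::Z
ZZ::Z:Z
ZZZ:ZZZ
::::ZZZ
Z:Z:ZZZ
step 1: ::ZZ:::
::::Z::
::Z::::
::Z::::
Z::::::
step 2: :::Z:::
::Z::::
:::Z:::
:Z:::::
:ZZZ:::
step 3: :Z:Z:::
::ZZ:::
::Z::::
:Z:Z:::
:Z:Z:::
step 4: :Z:ZZ::
:Z:Z:::
:Z:::::
:Z:Z:::
ZZ:ZZ::
step 5: :Z:::::
ZZ:ZZ::
ZZ:::::
:Z:ZZ::
ZZ:::::
step 6: :::::::
:::::::
:::::::
:::::::
ZZ:::::

2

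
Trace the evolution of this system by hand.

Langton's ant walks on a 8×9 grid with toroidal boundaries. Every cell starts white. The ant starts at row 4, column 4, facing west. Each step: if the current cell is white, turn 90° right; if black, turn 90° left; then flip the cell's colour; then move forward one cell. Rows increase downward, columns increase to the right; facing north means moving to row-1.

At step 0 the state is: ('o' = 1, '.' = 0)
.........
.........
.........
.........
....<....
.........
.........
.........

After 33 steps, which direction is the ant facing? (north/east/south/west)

north

0) .........
.........
.........
.........
....<....
.........
.........
.........
1) .........
.........
.........
....^....
....o....
.........
.........
.........
2) .........
.........
.........
....o>...
....o....
.........
.........
.........
3) .........
.........
.........
....oo...
....ov...
.........
.........
.........
4) .........
.........
.........
....oo...
....<o...
.........
.........
.........
5) .........
.........
.........
....oo...
.....o...
....v....
.........
.........
6) .........
.........
.........
....oo...
.....o...
...<o....
.........
.........
7) .........
.........
.........
....oo...
...^.o...
...oo....
.........
.........
8) .........
.........
.........
....oo...
...o>o...
...oo....
.........
.........
9) .........
.........
.........
....oo...
...ooo...
...ov....
.........
.........
10) .........
.........
.........
....oo...
...ooo...
...o.>...
.........
.........
11) .........
.........
.........
....oo...
...ooo...
...o.o...
.....v...
.........
12) .........
.........
.........
....oo...
...ooo...
...o.o...
....<o...
.........
13) .........
.........
.........
....oo...
...ooo...
...o^o...
....oo...
.........
14) .........
.........
.........
....oo...
...ooo...
...oo>...
....oo...
.........
15) .........
.........
.........
....oo...
...oo^...
...oo....
....oo...
.........
16) .........
.........
.........
....oo...
...o<....
...oo....
....oo...
.........
17) .........
.........
.........
....oo...
...o.....
...ov....
....oo...
.........
18) .........
.........
.........
....oo...
...o.....
...o.>...
....oo...
.........
19) .........
.........
.........
....oo...
...o.....
...o.o...
....ov...
.........
20) .........
.........
.........
....oo...
...o.....
...o.o...
....o.>..
.........
21) .........
.........
.........
....oo...
...o.....
...o.o...
....o.o..
......v..
22) .........
.........
.........
....oo...
...o.....
...o.o...
....o.o..
.....<o..
23) .........
.........
.........
....oo...
...o.....
...o.o...
....o^o..
.....oo..
24) .........
.........
.........
....oo...
...o.....
...o.o...
....oo>..
.....oo..
25) .........
.........
.........
....oo...
...o.....
...o.o^..
....oo...
.....oo..
26) .........
.........
.........
....oo...
...o.....
...o.oo>.
....oo...
.....oo..
27) .........
.........
.........
....oo...
...o.....
...o.ooo.
....oo.v.
.....oo..
28) .........
.........
.........
....oo...
...o.....
...o.ooo.
....oo<o.
.....oo..
29) .........
.........
.........
....oo...
...o.....
...o.o^o.
....oooo.
.....oo..
30) .........
.........
.........
....oo...
...o.....
...o.<.o.
....oooo.
.....oo..
31) .........
.........
.........
....oo...
...o.....
...o...o.
....ovoo.
.....oo..
32) .........
.........
.........
....oo...
...o.....
...o...o.
....o.>o.
.....oo..
33) .........
.........
.........
....oo...
...o.....
...o..^o.
....o..o.
.....oo..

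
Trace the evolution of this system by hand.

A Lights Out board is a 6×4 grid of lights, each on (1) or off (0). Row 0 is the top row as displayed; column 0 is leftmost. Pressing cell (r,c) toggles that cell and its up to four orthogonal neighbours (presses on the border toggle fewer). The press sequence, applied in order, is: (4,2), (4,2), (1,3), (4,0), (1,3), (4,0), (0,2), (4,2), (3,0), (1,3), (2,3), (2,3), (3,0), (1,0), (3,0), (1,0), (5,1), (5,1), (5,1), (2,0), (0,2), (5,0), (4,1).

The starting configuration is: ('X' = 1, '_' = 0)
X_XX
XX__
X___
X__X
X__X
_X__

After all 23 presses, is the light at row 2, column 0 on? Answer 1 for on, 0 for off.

step 0: X_XX
XX__
X___
X__X
X__X
_X__
step 1: X_XX
XX__
X___
X_XX
XXX_
_XX_
step 2: X_XX
XX__
X___
X__X
X__X
_X__
step 3: X_X_
XXXX
X__X
X__X
X__X
_X__
step 4: X_X_
XXXX
X__X
___X
_X_X
XX__
step 5: X_XX
XX__
X___
___X
_X_X
XX__
step 6: X_XX
XX__
X___
X__X
X__X
_X__
step 7: XX__
XXX_
X___
X__X
X__X
_X__
step 8: XX__
XXX_
X___
X_XX
XXX_
_XX_
step 9: XX__
XXX_
____
_XXX
_XX_
_XX_
step 10: XX_X
XX_X
___X
_XXX
_XX_
_XX_
step 11: XX_X
XX__
__X_
_XX_
_XX_
_XX_
step 12: XX_X
XX_X
___X
_XXX
_XX_
_XX_
step 13: XX_X
XX_X
X__X
X_XX
XXX_
_XX_
step 14: _X_X
___X
___X
X_XX
XXX_
_XX_
step 15: _X_X
___X
X__X
_XXX
_XX_
_XX_
step 16: XX_X
XX_X
___X
_XXX
_XX_
_XX_
step 17: XX_X
XX_X
___X
_XXX
__X_
X___
step 18: XX_X
XX_X
___X
_XXX
_XX_
_XX_
step 19: XX_X
XX_X
___X
_XXX
__X_
X___
step 20: XX_X
_X_X
XX_X
XXXX
__X_
X___
step 21: X_X_
_XXX
XX_X
XXXX
__X_
X___
step 22: X_X_
_XXX
XX_X
XXXX
X_X_
_X__
step 23: X_X_
_XXX
XX_X
X_XX
_X__
____

1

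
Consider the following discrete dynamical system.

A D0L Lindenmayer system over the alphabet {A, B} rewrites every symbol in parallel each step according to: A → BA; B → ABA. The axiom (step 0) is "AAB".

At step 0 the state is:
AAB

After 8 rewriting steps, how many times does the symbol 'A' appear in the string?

1970

gen 0: AAB
gen 1: BABAABA
gen 2: ABABAABABABAABABA
gen 3: BAABABAABABABAABABAABABAABABABAABABAABABA
gen 4: ABABABAABABAABABABAABABAABABAABABABAABABAABABABAABABAABABABAABABAABABAABABABAABABAABABABAABABAABABA
gen 5: BAABABAABABAABABABAABABAABABABAABABAABABAABABABAABABAABABA…ABABABAABABAABABABAABABAABABAABABABAABABAABABABAABABAABABA  (len 239)
gen 6: ABABABAABABAABABABAABABAABABABAABABAABABAABABABAABABAABABA…ABABABAABABAABABABAABABAABABAABABABAABABAABABABAABABAABABA  (len 577)
gen 7: BAABABAABABAABABABAABABAABABABAABABAABABAABABABAABABAABABA…ABABABAABABAABABABAABABAABABAABABABAABABAABABABAABABAABABA  (len 1393)
gen 8: ABABABAABABAABABABAABABAABABABAABABAABABAABABABAABABAABABA…ABABABAABABAABABABAABABAABABAABABABAABABAABABABAABABAABABA  (len 3363)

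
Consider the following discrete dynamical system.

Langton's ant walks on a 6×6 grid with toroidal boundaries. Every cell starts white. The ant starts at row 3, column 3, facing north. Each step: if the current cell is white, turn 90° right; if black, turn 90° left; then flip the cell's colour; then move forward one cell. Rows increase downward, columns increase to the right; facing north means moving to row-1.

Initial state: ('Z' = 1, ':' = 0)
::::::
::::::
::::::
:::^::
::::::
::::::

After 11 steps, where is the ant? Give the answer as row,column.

4,1

step 0: ::::::
::::::
::::::
:::^::
::::::
::::::
step 1: ::::::
::::::
::::::
:::Z>:
::::::
::::::
step 2: ::::::
::::::
::::::
:::ZZ:
::::v:
::::::
step 3: ::::::
::::::
::::::
:::ZZ:
:::<Z:
::::::
step 4: ::::::
::::::
::::::
:::^Z:
:::ZZ:
::::::
step 5: ::::::
::::::
::::::
::<:Z:
:::ZZ:
::::::
step 6: ::::::
::::::
::^:::
::Z:Z:
:::ZZ:
::::::
step 7: ::::::
::::::
::Z>::
::Z:Z:
:::ZZ:
::::::
step 8: ::::::
::::::
::ZZ::
::ZvZ:
:::ZZ:
::::::
step 9: ::::::
::::::
::ZZ::
::<ZZ:
:::ZZ:
::::::
step 10: ::::::
::::::
::ZZ::
:::ZZ:
::vZZ:
::::::
step 11: ::::::
::::::
::ZZ::
:::ZZ:
:<ZZZ:
::::::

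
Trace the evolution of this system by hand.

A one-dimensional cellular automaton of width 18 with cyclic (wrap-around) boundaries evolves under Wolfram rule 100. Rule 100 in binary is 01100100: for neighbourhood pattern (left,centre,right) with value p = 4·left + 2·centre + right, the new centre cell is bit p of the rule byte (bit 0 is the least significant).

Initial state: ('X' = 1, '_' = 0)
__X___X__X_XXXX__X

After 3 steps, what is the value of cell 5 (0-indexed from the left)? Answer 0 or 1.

0

k=0  __X___X__X_XXXX__X
k=1  __X___X__XX___X__X
k=2  __X___X___X___X__X
k=3  __X___X___X___X__X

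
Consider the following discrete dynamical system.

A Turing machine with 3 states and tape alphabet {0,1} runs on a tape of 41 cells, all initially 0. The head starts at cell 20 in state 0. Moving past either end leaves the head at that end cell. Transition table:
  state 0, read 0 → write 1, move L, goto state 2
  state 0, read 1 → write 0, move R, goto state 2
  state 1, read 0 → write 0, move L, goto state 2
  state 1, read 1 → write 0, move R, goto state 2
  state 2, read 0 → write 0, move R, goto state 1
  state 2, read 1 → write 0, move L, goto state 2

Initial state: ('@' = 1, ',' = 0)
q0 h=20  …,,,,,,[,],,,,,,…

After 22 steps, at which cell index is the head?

22

[0] q0 h=20  …,,,,,,[,],,,,,,…
[1] q2 h=19  …,,,,,,[,]@,,,,,…
[2] q1 h=20  …,,,,,,[@],,,,,,…
[3] q2 h=21  …,,,,,,[,],,,,,,…
[4] q1 h=22  …,,,,,,[,],,,,,,…
[5] q2 h=21  …,,,,,,[,],,,,,,…
[6] q1 h=22  …,,,,,,[,],,,,,,…
[7] q2 h=21  …,,,,,,[,],,,,,,…
[8] q1 h=22  …,,,,,,[,],,,,,,…
[9] q2 h=21  …,,,,,,[,],,,,,,…
[10] q1 h=22  …,,,,,,[,],,,,,,…
[11] q2 h=21  …,,,,,,[,],,,,,,…
[12] q1 h=22  …,,,,,,[,],,,,,,…
[13] q2 h=21  …,,,,,,[,],,,,,,…
[14] q1 h=22  …,,,,,,[,],,,,,,…
[15] q2 h=21  …,,,,,,[,],,,,,,…
[16] q1 h=22  …,,,,,,[,],,,,,,…
[17] q2 h=21  …,,,,,,[,],,,,,,…
[18] q1 h=22  …,,,,,,[,],,,,,,…
[19] q2 h=21  …,,,,,,[,],,,,,,…
[20] q1 h=22  …,,,,,,[,],,,,,,…
[21] q2 h=21  …,,,,,,[,],,,,,,…
[22] q1 h=22  …,,,,,,[,],,,,,,…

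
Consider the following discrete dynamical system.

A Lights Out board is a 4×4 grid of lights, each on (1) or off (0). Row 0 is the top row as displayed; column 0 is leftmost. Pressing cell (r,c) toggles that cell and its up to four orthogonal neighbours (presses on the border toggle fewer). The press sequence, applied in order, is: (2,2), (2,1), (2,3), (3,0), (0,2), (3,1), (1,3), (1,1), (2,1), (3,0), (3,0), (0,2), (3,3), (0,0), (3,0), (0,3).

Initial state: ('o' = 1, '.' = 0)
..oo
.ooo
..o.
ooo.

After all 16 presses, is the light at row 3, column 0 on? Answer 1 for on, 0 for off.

0

k=0  ..oo
.ooo
..o.
ooo.
k=1  ..oo
.o.o
.o.o
oo..
k=2  ..oo
...o
o.oo
o...
k=3  ..oo
....
o...
o..o
k=4  ..oo
....
....
.o.o
k=5  .o..
..o.
....
.o.o
k=6  .o..
..o.
.o..
o.oo
k=7  .o.o
...o
.o.o
o.oo
k=8  ...o
oooo
...o
o.oo
k=9  ...o
o.oo
oooo
oooo
k=10  ...o
o.oo
.ooo
..oo
k=11  ...o
o.oo
oooo
oooo
k=12  .oo.
o..o
oooo
oooo
k=13  .oo.
o..o
ooo.
oo..
k=14  o.o.
...o
ooo.
oo..
k=15  o.o.
...o
.oo.
....
k=16  o..o
....
.oo.
....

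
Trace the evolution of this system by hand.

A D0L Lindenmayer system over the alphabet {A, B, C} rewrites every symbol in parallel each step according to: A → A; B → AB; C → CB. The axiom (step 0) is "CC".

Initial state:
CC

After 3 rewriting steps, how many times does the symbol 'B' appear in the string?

k=0  CC
k=1  CBCB
k=2  CBABCBAB
k=3  CBABAABCBABAAB

6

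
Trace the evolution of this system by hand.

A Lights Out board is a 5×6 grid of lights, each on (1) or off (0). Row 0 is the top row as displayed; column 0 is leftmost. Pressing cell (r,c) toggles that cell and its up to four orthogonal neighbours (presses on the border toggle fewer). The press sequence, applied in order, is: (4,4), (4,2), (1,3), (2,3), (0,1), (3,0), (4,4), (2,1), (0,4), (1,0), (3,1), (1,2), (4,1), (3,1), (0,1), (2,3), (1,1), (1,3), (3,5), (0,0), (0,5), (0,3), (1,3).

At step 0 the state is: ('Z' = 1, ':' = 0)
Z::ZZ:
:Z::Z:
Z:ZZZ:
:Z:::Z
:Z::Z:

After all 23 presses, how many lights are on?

17

t=0: Z::ZZ:
:Z::Z:
Z:ZZZ:
:Z:::Z
:Z::Z:
t=1: Z::ZZ:
:Z::Z:
Z:ZZZ:
:Z::ZZ
:Z:Z:Z
t=2: Z::ZZ:
:Z::Z:
Z:ZZZ:
:ZZ:ZZ
::Z::Z
t=3: Z:::Z:
:ZZZ::
Z:Z:Z:
:ZZ:ZZ
::Z::Z
t=4: Z:::Z:
:ZZ:::
Z::Z::
:ZZZZZ
::Z::Z
t=5: :ZZ:Z:
::Z:::
Z::Z::
:ZZZZZ
::Z::Z
t=6: :ZZ:Z:
::Z:::
:::Z::
Z:ZZZZ
Z:Z::Z
t=7: :ZZ:Z:
::Z:::
:::Z::
Z:ZZ:Z
Z:ZZZ:
t=8: :ZZ:Z:
:ZZ:::
ZZZZ::
ZZZZ:Z
Z:ZZZ:
t=9: :ZZZ:Z
:ZZ:Z:
ZZZZ::
ZZZZ:Z
Z:ZZZ:
t=10: ZZZZ:Z
Z:Z:Z:
:ZZZ::
ZZZZ:Z
Z:ZZZ:
t=11: ZZZZ:Z
Z:Z:Z:
::ZZ::
:::Z:Z
ZZZZZ:
t=12: ZZ:Z:Z
ZZ:ZZ:
:::Z::
:::Z:Z
ZZZZZ:
t=13: ZZ:Z:Z
ZZ:ZZ:
:::Z::
:Z:Z:Z
:::ZZ:
t=14: ZZ:Z:Z
ZZ:ZZ:
:Z:Z::
Z:ZZ:Z
:Z:ZZ:
t=15: ::ZZ:Z
Z::ZZ:
:Z:Z::
Z:ZZ:Z
:Z:ZZ:
t=16: ::ZZ:Z
Z:::Z:
:ZZ:Z:
Z:Z::Z
:Z:ZZ:
t=17: :ZZZ:Z
:ZZ:Z:
::Z:Z:
Z:Z::Z
:Z:ZZ:
t=18: :ZZ::Z
:Z:Z::
::ZZZ:
Z:Z::Z
:Z:ZZ:
t=19: :ZZ::Z
:Z:Z::
::ZZZZ
Z:Z:Z:
:Z:ZZZ
t=20: Z:Z::Z
ZZ:Z::
::ZZZZ
Z:Z:Z:
:Z:ZZZ
t=21: Z:Z:Z:
ZZ:Z:Z
::ZZZZ
Z:Z:Z:
:Z:ZZZ
t=22: Z::Z::
ZZ:::Z
::ZZZZ
Z:Z:Z:
:Z:ZZZ
t=23: Z:::::
ZZZZZZ
::Z:ZZ
Z:Z:Z:
:Z:ZZZ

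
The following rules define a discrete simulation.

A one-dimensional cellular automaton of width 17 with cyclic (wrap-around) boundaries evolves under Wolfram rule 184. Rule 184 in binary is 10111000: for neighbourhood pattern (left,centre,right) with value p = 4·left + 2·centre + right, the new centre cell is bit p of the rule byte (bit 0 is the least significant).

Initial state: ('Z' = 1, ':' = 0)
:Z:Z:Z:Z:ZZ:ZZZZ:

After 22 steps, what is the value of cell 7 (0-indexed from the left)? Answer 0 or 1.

1

0) :Z:Z:Z:Z:ZZ:ZZZZ:
1) ::Z:Z:Z:ZZ:ZZZZ:Z
2) Z::Z:Z:ZZ:ZZZZ:Z:
3) :Z::Z:ZZ:ZZZZ:Z:Z
4) Z:Z::ZZ:ZZZZ:Z:Z:
5) :Z:Z:Z:ZZZZ:Z:Z:Z
6) Z:Z:Z:ZZZZ:Z:Z:Z:
7) :Z:Z:ZZZZ:Z:Z:Z:Z
8) Z:Z:ZZZZ:Z:Z:Z:Z:
9) :Z:ZZZZ:Z:Z:Z:Z:Z
10) Z:ZZZZ:Z:Z:Z:Z:Z:
11) :ZZZZ:Z:Z:Z:Z:Z:Z
12) ZZZZ:Z:Z:Z:Z:Z:Z:
13) ZZZ:Z:Z:Z:Z:Z:Z:Z
14) ZZ:Z:Z:Z:Z:Z:Z:ZZ
15) Z:Z:Z:Z:Z:Z:Z:ZZZ
16) :Z:Z:Z:Z:Z:Z:ZZZZ
17) Z:Z:Z:Z:Z:Z:ZZZZ:
18) :Z:Z:Z:Z:Z:ZZZZ:Z
19) Z:Z:Z:Z:Z:ZZZZ:Z:
20) :Z:Z:Z:Z:ZZZZ:Z:Z
21) Z:Z:Z:Z:ZZZZ:Z:Z:
22) :Z:Z:Z:ZZZZ:Z:Z:Z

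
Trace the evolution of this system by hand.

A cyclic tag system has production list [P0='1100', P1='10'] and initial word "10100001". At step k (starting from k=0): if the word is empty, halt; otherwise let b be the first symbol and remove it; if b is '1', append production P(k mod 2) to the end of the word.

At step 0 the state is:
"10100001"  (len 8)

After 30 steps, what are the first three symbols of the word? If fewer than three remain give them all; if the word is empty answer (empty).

110

t=0: "10100001"  (len 8)
t=1: "01000011100"  (len 11)
t=2: "1000011100"  (len 10)
t=3: "0000111001100"  (len 13)
t=4: "000111001100"  (len 12)
t=5: "00111001100"  (len 11)
t=6: "0111001100"  (len 10)
t=7: "111001100"  (len 9)
t=8: "1100110010"  (len 10)
t=9: "1001100101100"  (len 13)
t=10: "00110010110010"  (len 14)
t=11: "0110010110010"  (len 13)
t=12: "110010110010"  (len 12)
t=13: "100101100101100"  (len 15)
t=14: "0010110010110010"  (len 16)
t=15: "010110010110010"  (len 15)
t=16: "10110010110010"  (len 14)
t=17: "01100101100101100"  (len 17)
t=18: "1100101100101100"  (len 16)
t=19: "1001011001011001100"  (len 19)
t=20: "00101100101100110010"  (len 20)
t=21: "0101100101100110010"  (len 19)
t=22: "101100101100110010"  (len 18)
t=23: "011001011001100101100"  (len 21)
t=24: "11001011001100101100"  (len 20)
t=25: "10010110011001011001100"  (len 23)
t=26: "001011001100101100110010"  (len 24)
t=27: "01011001100101100110010"  (len 23)
t=28: "1011001100101100110010"  (len 22)
t=29: "0110011001011001100101100"  (len 25)
t=30: "110011001011001100101100"  (len 24)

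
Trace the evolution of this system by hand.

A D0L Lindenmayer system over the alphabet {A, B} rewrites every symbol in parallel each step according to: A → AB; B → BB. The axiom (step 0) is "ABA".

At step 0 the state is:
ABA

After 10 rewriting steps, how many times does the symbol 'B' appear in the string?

t=0: ABA
t=1: ABBBAB
t=2: ABBBBBBBABBB
t=3: ABBBBBBBBBBBBBBBABBBBBBB
t=4: ABBBBBBBBBBBBBBBBBBBBBBBBBBBBBBBABBBBBBBBBBBBBBB
t=5: ABBBBBBBBBBBBBBBBBBBBBBBBBBBBBBBBBBBBBBBBBBBBBBBBBBBBBBBBBBBBBBBABBBBBBBBBBBBBBBBBBBBBBBBBBBBBBB
t=6: ABBBBBBBBBBBBBBBBBBBBBBBBBBBBBBBBBBBBBBBBBBBBBBBBBBBBBBBBB…BBBBBBBBBBBBBBBBBBBBBBBBBBBBBBBBBBBBBBBBBBBBBBBBBBBBBBBBBB  (len 192)
t=7: ABBBBBBBBBBBBBBBBBBBBBBBBBBBBBBBBBBBBBBBBBBBBBBBBBBBBBBBBB…BBBBBBBBBBBBBBBBBBBBBBBBBBBBBBBBBBBBBBBBBBBBBBBBBBBBBBBBBB  (len 384)
t=8: ABBBBBBBBBBBBBBBBBBBBBBBBBBBBBBBBBBBBBBBBBBBBBBBBBBBBBBBBB…BBBBBBBBBBBBBBBBBBBBBBBBBBBBBBBBBBBBBBBBBBBBBBBBBBBBBBBBBB  (len 768)
t=9: ABBBBBBBBBBBBBBBBBBBBBBBBBBBBBBBBBBBBBBBBBBBBBBBBBBBBBBBBB…BBBBBBBBBBBBBBBBBBBBBBBBBBBBBBBBBBBBBBBBBBBBBBBBBBBBBBBBBB  (len 1536)
t=10: ABBBBBBBBBBBBBBBBBBBBBBBBBBBBBBBBBBBBBBBBBBBBBBBBBBBBBBBBB…BBBBBBBBBBBBBBBBBBBBBBBBBBBBBBBBBBBBBBBBBBBBBBBBBBBBBBBBBB  (len 3072)

3070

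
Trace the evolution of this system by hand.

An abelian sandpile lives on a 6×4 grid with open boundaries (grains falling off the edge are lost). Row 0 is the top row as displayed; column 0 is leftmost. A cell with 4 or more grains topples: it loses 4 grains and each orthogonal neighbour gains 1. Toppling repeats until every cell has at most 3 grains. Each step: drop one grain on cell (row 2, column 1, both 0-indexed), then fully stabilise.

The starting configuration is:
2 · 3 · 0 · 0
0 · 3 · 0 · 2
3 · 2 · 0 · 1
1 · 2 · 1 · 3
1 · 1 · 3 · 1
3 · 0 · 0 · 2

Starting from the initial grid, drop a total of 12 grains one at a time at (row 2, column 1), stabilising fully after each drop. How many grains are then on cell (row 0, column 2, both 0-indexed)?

t=0: 2 · 3 · 0 · 0
0 · 3 · 0 · 2
3 · 2 · 0 · 1
1 · 2 · 1 · 3
1 · 1 · 3 · 1
3 · 0 · 0 · 2
t=1: 2 · 3 · 0 · 0
0 · 3 · 0 · 2
3 · 3 · 0 · 1
1 · 2 · 1 · 3
1 · 1 · 3 · 1
3 · 0 · 0 · 2
t=2: 3 · 0 · 1 · 0
2 · 1 · 1 · 2
0 · 2 · 1 · 1
2 · 3 · 1 · 3
1 · 1 · 3 · 1
3 · 0 · 0 · 2
t=3: 3 · 0 · 1 · 0
2 · 1 · 1 · 2
0 · 3 · 1 · 1
2 · 3 · 1 · 3
1 · 1 · 3 · 1
3 · 0 · 0 · 2
t=4: 3 · 0 · 1 · 0
2 · 2 · 1 · 2
1 · 1 · 2 · 1
3 · 0 · 2 · 3
1 · 2 · 3 · 1
3 · 0 · 0 · 2
t=5: 3 · 0 · 1 · 0
2 · 2 · 1 · 2
1 · 2 · 2 · 1
3 · 0 · 2 · 3
1 · 2 · 3 · 1
3 · 0 · 0 · 2
t=6: 3 · 0 · 1 · 0
2 · 2 · 1 · 2
1 · 3 · 2 · 1
3 · 0 · 2 · 3
1 · 2 · 3 · 1
3 · 0 · 0 · 2
t=7: 3 · 0 · 1 · 0
2 · 3 · 1 · 2
2 · 0 · 3 · 1
3 · 1 · 2 · 3
1 · 2 · 3 · 1
3 · 0 · 0 · 2
t=8: 3 · 0 · 1 · 0
2 · 3 · 1 · 2
2 · 1 · 3 · 1
3 · 1 · 2 · 3
1 · 2 · 3 · 1
3 · 0 · 0 · 2
t=9: 3 · 0 · 1 · 0
2 · 3 · 1 · 2
2 · 2 · 3 · 1
3 · 1 · 2 · 3
1 · 2 · 3 · 1
3 · 0 · 0 · 2
t=10: 3 · 0 · 1 · 0
2 · 3 · 1 · 2
2 · 3 · 3 · 1
3 · 1 · 2 · 3
1 · 2 · 3 · 1
3 · 0 · 0 · 2
t=11: 3 · 1 · 1 · 0
3 · 0 · 3 · 2
3 · 2 · 0 · 2
3 · 2 · 3 · 3
1 · 2 · 3 · 1
3 · 0 · 0 · 2
t=12: 3 · 1 · 1 · 0
3 · 0 · 3 · 2
3 · 3 · 0 · 2
3 · 2 · 3 · 3
1 · 2 · 3 · 1
3 · 0 · 0 · 2

1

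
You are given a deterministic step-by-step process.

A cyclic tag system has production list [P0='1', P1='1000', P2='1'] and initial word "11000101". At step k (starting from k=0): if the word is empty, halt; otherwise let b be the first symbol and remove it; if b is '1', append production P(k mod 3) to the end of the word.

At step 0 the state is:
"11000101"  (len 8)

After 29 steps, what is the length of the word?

gen 0: "11000101"  (len 8)
gen 1: "10001011"  (len 8)
gen 2: "00010111000"  (len 11)
gen 3: "0010111000"  (len 10)
gen 4: "010111000"  (len 9)
gen 5: "10111000"  (len 8)
gen 6: "01110001"  (len 8)
gen 7: "1110001"  (len 7)
gen 8: "1100011000"  (len 10)
gen 9: "1000110001"  (len 10)
gen 10: "0001100011"  (len 10)
gen 11: "001100011"  (len 9)
gen 12: "01100011"  (len 8)
gen 13: "1100011"  (len 7)
gen 14: "1000111000"  (len 10)
gen 15: "0001110001"  (len 10)
gen 16: "001110001"  (len 9)
gen 17: "01110001"  (len 8)
gen 18: "1110001"  (len 7)
gen 19: "1100011"  (len 7)
gen 20: "1000111000"  (len 10)
gen 21: "0001110001"  (len 10)
gen 22: "001110001"  (len 9)
gen 23: "01110001"  (len 8)
gen 24: "1110001"  (len 7)
gen 25: "1100011"  (len 7)
gen 26: "1000111000"  (len 10)
gen 27: "0001110001"  (len 10)
gen 28: "001110001"  (len 9)
gen 29: "01110001"  (len 8)

8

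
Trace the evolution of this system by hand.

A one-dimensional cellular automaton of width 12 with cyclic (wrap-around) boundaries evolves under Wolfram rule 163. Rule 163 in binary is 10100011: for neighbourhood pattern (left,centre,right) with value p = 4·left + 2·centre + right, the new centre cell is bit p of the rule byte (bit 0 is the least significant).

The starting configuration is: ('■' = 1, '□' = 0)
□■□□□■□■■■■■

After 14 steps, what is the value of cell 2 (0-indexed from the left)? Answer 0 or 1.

1

t=0: □■□□□■□■■■■■
t=1: ■□□■■□■□■■■□
t=2: □□■□□■□■□■□■
t=3: □■□□■□■□■□■□
t=4: ■□□■□■□■□■□□
t=5: □□■□■□■□■□□■
t=6: □■□■□■□■□□■□
t=7: ■□■□■□■□□■□□
t=8: □■□■□■□□■□□■
t=9: ■□■□■□□■□□■□
t=10: □■□■□□■□□■□■
t=11: ■□■□□■□□■□■□
t=12: □■□□■□□■□■□■
t=13: ■□□■□□■□■□■□
t=14: □□■□□■□■□■□■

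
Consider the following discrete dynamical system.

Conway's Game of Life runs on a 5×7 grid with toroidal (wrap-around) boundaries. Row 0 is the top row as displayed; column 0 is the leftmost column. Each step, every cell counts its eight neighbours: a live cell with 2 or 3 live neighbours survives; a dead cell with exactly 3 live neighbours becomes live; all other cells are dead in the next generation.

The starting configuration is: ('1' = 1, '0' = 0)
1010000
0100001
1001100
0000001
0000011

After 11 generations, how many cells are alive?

t=0: 1010000
0100001
1001100
0000001
0000011
t=1: 1100010
0111001
1000011
1000101
1000011
t=2: 0000110
0010100
0011100
0100100
0000100
t=3: 0000110
0010000
0110110
0010110
0001100
t=4: 0000110
0110000
0110110
0110000
0000000
t=5: 0000000
0110000
1000000
0111000
0000000
t=6: 0000000
0100000
1001000
0110000
0010000
t=7: 0000000
0000000
1000000
0111000
0110000
t=8: 0000000
0000000
0110000
1001000
0101000
t=9: 0000000
0000000
0110000
1001000
0010000
t=10: 0000000
0000000
0110000
0001000
0000000
t=11: 0000000
0000000
0010000
0010000
0000000

2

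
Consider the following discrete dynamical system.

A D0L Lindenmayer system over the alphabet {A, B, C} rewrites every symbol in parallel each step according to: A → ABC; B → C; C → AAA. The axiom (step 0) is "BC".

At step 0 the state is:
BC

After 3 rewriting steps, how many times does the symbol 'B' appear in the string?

6

0) BC
1) CAAA
2) AAAABCABCABC
3) ABCABCABCABCCAAAABCCAAAABCCAAA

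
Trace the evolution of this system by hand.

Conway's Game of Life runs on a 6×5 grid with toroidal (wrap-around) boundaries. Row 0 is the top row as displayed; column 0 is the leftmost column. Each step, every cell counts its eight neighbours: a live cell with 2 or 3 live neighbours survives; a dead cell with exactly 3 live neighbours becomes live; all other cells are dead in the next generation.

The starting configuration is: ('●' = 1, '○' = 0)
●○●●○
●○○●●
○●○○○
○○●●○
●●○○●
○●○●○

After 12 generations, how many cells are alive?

0) ●○●●○
●○○●●
○●○○○
○○●●○
●●○○●
○●○●○
1) ●○○○○
●○○●○
●●○○○
○○●●●
●●○○●
○○○●○
2) ○○○○○
●○○○○
●●○○○
○○●●○
●●○○○
○●○○○
3) ○○○○○
●●○○○
●●●○●
○○●○●
●●○○○
●●○○○
4) ○○○○○
○○●○●
○○●○●
○○●○●
○○●○●
●●○○○
5) ●●○○○
○○○○○
●●●○●
●●●○●
○○●○●
●●○○○
6) ●●○○○
○○●○●
○○●○●
○○○○○
○○●○●
○○●○●
7) ●●●○●
○○●○●
○○○○○
○○○○○
○○○○○
○○●○●
8) ○○●○●
○○●○●
○○○○○
○○○○○
○○○○○
○○●○●
9) ●●●○●
○○○○○
○○○○○
○○○○○
○○○○○
○○○○○
10) ●●○○○
●●○○○
○○○○○
○○○○○
○○○○○
●●○○○
11) ○○●○●
●●○○○
○○○○○
○○○○○
○○○○○
●●○○○
12) ○○●○●
●●○○○
○○○○○
○○○○○
○○○○○
●●○○○

6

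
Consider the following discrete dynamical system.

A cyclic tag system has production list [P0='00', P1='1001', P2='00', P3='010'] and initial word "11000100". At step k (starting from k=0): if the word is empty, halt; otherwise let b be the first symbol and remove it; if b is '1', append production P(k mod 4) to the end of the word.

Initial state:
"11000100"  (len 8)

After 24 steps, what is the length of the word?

t=0: "11000100"  (len 8)
t=1: "100010000"  (len 9)
t=2: "000100001001"  (len 12)
t=3: "00100001001"  (len 11)
t=4: "0100001001"  (len 10)
t=5: "100001001"  (len 9)
t=6: "000010011001"  (len 12)
t=7: "00010011001"  (len 11)
t=8: "0010011001"  (len 10)
t=9: "010011001"  (len 9)
t=10: "10011001"  (len 8)
t=11: "001100100"  (len 9)
t=12: "01100100"  (len 8)
t=13: "1100100"  (len 7)
t=14: "1001001001"  (len 10)
t=15: "00100100100"  (len 11)
t=16: "0100100100"  (len 10)
t=17: "100100100"  (len 9)
t=18: "001001001001"  (len 12)
t=19: "01001001001"  (len 11)
t=20: "1001001001"  (len 10)
t=21: "00100100100"  (len 11)
t=22: "0100100100"  (len 10)
t=23: "100100100"  (len 9)
t=24: "00100100010"  (len 11)

11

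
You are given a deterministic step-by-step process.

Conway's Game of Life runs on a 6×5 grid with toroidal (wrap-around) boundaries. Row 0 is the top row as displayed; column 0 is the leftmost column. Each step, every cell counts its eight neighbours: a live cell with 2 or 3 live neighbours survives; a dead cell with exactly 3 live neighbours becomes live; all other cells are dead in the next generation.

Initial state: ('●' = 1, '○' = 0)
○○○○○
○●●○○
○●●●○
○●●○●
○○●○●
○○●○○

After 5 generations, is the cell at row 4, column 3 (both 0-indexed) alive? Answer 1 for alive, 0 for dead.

1

step 0: ○○○○○
○●●○○
○●●●○
○●●○●
○○●○●
○○●○○
step 1: ○●●○○
○●○●○
○○○○○
○○○○●
●○●○○
○○○●○
step 2: ○●○●○
○●○○○
○○○○○
○○○○○
○○○●●
○○○●○
step 3: ○○○○○
○○●○○
○○○○○
○○○○○
○○○●●
○○○●○
step 4: ○○○○○
○○○○○
○○○○○
○○○○○
○○○●●
○○○●●
step 5: ○○○○○
○○○○○
○○○○○
○○○○○
○○○●●
○○○●●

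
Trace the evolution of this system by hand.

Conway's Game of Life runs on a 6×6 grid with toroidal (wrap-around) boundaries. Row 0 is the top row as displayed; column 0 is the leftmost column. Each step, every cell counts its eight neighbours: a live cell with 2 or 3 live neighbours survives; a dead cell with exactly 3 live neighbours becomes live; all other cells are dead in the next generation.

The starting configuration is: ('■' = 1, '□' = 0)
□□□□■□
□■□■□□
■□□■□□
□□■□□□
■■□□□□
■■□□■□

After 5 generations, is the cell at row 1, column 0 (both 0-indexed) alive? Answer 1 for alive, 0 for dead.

t=0: □□□□■□
□■□■□□
■□□■□□
□□■□□□
■■□□□□
■■□□■□
t=1: ■■■■■■
□□■■■□
□■□■□□
■□■□□□
■□■□□■
■■□□□□
t=2: □□□□□□
□□□□□□
□■□□■□
■□■■□■
□□■□□■
□□□□□□
t=3: □□□□□□
□□□□□□
■■■■■■
■□■■□■
■■■■■■
□□□□□□
t=4: □□□□□□
■■■■■■
□□□□□□
□□□□□□
□□□□□□
■■■■■■
t=5: □□□□□□
■■■■■■
■■■■■■
□□□□□□
■■■■■■
■■■■■■

1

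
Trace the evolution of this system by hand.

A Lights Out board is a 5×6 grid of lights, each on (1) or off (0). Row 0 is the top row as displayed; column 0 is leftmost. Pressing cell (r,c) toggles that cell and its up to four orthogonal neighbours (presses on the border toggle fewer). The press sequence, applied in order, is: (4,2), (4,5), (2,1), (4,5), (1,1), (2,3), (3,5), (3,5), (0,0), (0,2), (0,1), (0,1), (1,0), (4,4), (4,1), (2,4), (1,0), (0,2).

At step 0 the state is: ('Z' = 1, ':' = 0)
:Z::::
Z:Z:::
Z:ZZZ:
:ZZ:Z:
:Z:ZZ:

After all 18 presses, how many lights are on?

16

t=0: :Z::::
Z:Z:::
Z:ZZZ:
:ZZ:Z:
:Z:ZZ:
t=1: :Z::::
Z:Z:::
Z:ZZZ:
:Z::Z:
::Z:Z:
t=2: :Z::::
Z:Z:::
Z:ZZZ:
:Z::ZZ
::Z::Z
t=3: :Z::::
ZZZ:::
:Z:ZZ:
::::ZZ
::Z::Z
t=4: :Z::::
ZZZ:::
:Z:ZZ:
::::Z:
::Z:Z:
t=5: ::::::
::::::
:::ZZ:
::::Z:
::Z:Z:
t=6: ::::::
:::Z::
::Z:::
:::ZZ:
::Z:Z:
t=7: ::::::
:::Z::
::Z::Z
:::Z:Z
::Z:ZZ
t=8: ::::::
:::Z::
::Z:::
:::ZZ:
::Z:Z:
t=9: ZZ::::
Z::Z::
::Z:::
:::ZZ:
::Z:Z:
t=10: Z:ZZ::
Z:ZZ::
::Z:::
:::ZZ:
::Z:Z:
t=11: :Z:Z::
ZZZZ::
::Z:::
:::ZZ:
::Z:Z:
t=12: Z:ZZ::
Z:ZZ::
::Z:::
:::ZZ:
::Z:Z:
t=13: ::ZZ::
:ZZZ::
Z:Z:::
:::ZZ:
::Z:Z:
t=14: ::ZZ::
:ZZZ::
Z:Z:::
:::Z::
::ZZ:Z
t=15: ::ZZ::
:ZZZ::
Z:Z:::
:Z:Z::
ZZ:Z:Z
t=16: ::ZZ::
:ZZZZ:
Z:ZZZZ
:Z:ZZ:
ZZ:Z:Z
t=17: Z:ZZ::
Z:ZZZ:
::ZZZZ
:Z:ZZ:
ZZ:Z:Z
t=18: ZZ::::
Z::ZZ:
::ZZZZ
:Z:ZZ:
ZZ:Z:Z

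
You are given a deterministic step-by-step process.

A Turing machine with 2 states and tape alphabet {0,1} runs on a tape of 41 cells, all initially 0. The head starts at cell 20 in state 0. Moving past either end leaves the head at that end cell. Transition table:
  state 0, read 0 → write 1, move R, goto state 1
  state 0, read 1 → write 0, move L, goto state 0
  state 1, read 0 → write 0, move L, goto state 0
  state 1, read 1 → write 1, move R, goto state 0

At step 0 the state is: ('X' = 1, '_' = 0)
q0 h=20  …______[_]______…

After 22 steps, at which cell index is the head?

14

[0] q0 h=20  …______[_]______…
[1] q1 h=21  …_____X[_]______…
[2] q0 h=20  …______[X]______…
[3] q0 h=19  …______[_]______…
[4] q1 h=20  …_____X[_]______…
[5] q0 h=19  …______[X]______…
[6] q0 h=18  …______[_]______…
[7] q1 h=19  …_____X[_]______…
[8] q0 h=18  …______[X]______…
[9] q0 h=17  …______[_]______…
[10] q1 h=18  …_____X[_]______…
[11] q0 h=17  …______[X]______…
[12] q0 h=16  …______[_]______…
[13] q1 h=17  …_____X[_]______…
[14] q0 h=16  …______[X]______…
[15] q0 h=15  …______[_]______…
[16] q1 h=16  …_____X[_]______…
[17] q0 h=15  …______[X]______…
[18] q0 h=14  …______[_]______…
[19] q1 h=15  …_____X[_]______…
[20] q0 h=14  …______[X]______…
[21] q0 h=13  …______[_]______…
[22] q1 h=14  …_____X[_]______…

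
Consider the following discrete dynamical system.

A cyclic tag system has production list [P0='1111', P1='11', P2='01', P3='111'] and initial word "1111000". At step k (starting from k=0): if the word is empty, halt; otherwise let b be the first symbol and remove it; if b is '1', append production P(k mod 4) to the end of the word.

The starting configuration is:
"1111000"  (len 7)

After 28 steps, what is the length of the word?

43

gen 0: "1111000"  (len 7)
gen 1: "1110001111"  (len 10)
gen 2: "11000111111"  (len 11)
gen 3: "100011111101"  (len 12)
gen 4: "00011111101111"  (len 14)
gen 5: "0011111101111"  (len 13)
gen 6: "011111101111"  (len 12)
gen 7: "11111101111"  (len 11)
gen 8: "1111101111111"  (len 13)
gen 9: "1111011111111111"  (len 16)
gen 10: "11101111111111111"  (len 17)
gen 11: "110111111111111101"  (len 18)
gen 12: "10111111111111101111"  (len 20)
gen 13: "01111111111111011111111"  (len 23)
gen 14: "1111111111111011111111"  (len 22)
gen 15: "11111111111101111111101"  (len 23)
gen 16: "1111111111101111111101111"  (len 25)
gen 17: "1111111111011111111011111111"  (len 28)
gen 18: "11111111101111111101111111111"  (len 29)
gen 19: "111111110111111110111111111101"  (len 30)
gen 20: "11111110111111110111111111101111"  (len 32)
gen 21: "11111101111111101111111111011111111"  (len 35)
gen 22: "111110111111110111111111101111111111"  (len 36)
gen 23: "1111011111111011111111110111111111101"  (len 37)
gen 24: "111011111111011111111110111111111101111"  (len 39)
gen 25: "110111111110111111111101111111111011111111"  (len 42)
gen 26: "1011111111011111111110111111111101111111111"  (len 43)
gen 27: "01111111101111111111011111111110111111111101"  (len 44)
gen 28: "1111111101111111111011111111110111111111101"  (len 43)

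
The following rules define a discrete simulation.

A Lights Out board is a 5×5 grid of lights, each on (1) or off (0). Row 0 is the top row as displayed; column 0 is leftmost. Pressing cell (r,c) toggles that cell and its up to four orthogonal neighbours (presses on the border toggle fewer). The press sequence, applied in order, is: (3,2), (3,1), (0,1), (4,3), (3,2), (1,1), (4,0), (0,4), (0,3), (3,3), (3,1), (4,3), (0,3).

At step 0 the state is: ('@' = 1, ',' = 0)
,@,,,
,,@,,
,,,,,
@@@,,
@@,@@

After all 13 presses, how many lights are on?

k=0  ,@,,,
,,@,,
,,,,,
@@@,,
@@,@@
k=1  ,@,,,
,,@,,
,,@,,
@,,@,
@@@@@
k=2  ,@,,,
,,@,,
,@@,,
,@@@,
@,@@@
k=3  @,@,,
,@@,,
,@@,,
,@@@,
@,@@@
k=4  @,@,,
,@@,,
,@@,,
,@@,,
@,,,,
k=5  @,@,,
,@@,,
,@,,,
,,,@,
@,@,,
k=6  @@@,,
@,,,,
,,,,,
,,,@,
@,@,,
k=7  @@@,,
@,,,,
,,,,,
@,,@,
,@@,,
k=8  @@@@@
@,,,@
,,,,,
@,,@,
,@@,,
k=9  @@,,,
@,,@@
,,,,,
@,,@,
,@@,,
k=10  @@,,,
@,,@@
,,,@,
@,@,@
,@@@,
k=11  @@,,,
@,,@@
,@,@,
,@,,@
,,@@,
k=12  @@,,,
@,,@@
,@,@,
,@,@@
,,,,@
k=13  @@@@@
@,,,@
,@,@,
,@,@@
,,,,@

13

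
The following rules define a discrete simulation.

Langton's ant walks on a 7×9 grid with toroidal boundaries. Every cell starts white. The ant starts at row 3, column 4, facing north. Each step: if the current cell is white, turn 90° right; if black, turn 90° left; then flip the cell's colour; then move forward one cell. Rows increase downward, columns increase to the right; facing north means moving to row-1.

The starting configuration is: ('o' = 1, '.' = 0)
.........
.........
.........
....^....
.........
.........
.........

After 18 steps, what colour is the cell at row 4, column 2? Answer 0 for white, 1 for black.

1

k=0  .........
.........
.........
....^....
.........
.........
.........
k=1  .........
.........
.........
....o>...
.........
.........
.........
k=2  .........
.........
.........
....oo...
.....v...
.........
.........
k=3  .........
.........
.........
....oo...
....<o...
.........
.........
k=4  .........
.........
.........
....^o...
....oo...
.........
.........
k=5  .........
.........
.........
...<.o...
....oo...
.........
.........
k=6  .........
.........
...^.....
...o.o...
....oo...
.........
.........
k=7  .........
.........
...o>....
...o.o...
....oo...
.........
.........
k=8  .........
.........
...oo....
...ovo...
....oo...
.........
.........
k=9  .........
.........
...oo....
...<oo...
....oo...
.........
.........
k=10  .........
.........
...oo....
....oo...
...voo...
.........
.........
k=11  .........
.........
...oo....
....oo...
..<ooo...
.........
.........
k=12  .........
.........
...oo....
..^.oo...
..oooo...
.........
.........
k=13  .........
.........
...oo....
..o>oo...
..oooo...
.........
.........
k=14  .........
.........
...oo....
..oooo...
..ovoo...
.........
.........
k=15  .........
.........
...oo....
..oooo...
..o.>o...
.........
.........
k=16  .........
.........
...oo....
..oo^o...
..o..o...
.........
.........
k=17  .........
.........
...oo....
..o<.o...
..o..o...
.........
.........
k=18  .........
.........
...oo....
..o..o...
..ov.o...
.........
.........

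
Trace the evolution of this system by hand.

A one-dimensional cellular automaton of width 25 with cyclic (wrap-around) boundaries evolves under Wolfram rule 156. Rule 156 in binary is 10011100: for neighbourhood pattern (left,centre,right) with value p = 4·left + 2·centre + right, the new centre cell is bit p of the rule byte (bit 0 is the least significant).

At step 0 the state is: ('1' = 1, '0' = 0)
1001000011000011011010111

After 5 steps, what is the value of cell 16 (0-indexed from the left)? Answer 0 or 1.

gen 0: 1001000011000011011010111
gen 1: 0101100010100010010010111
gen 2: 0101010010110011011010110
gen 3: 0101011010101010010010101
gen 4: 0101010010101011011010101
gen 5: 0101011010101010010010101

0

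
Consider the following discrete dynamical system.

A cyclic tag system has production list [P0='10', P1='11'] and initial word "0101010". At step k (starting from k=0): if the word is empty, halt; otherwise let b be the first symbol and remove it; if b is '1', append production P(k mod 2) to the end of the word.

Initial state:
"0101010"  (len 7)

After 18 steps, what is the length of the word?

gen 0: "0101010"  (len 7)
gen 1: "101010"  (len 6)
gen 2: "0101011"  (len 7)
gen 3: "101011"  (len 6)
gen 4: "0101111"  (len 7)
gen 5: "101111"  (len 6)
gen 6: "0111111"  (len 7)
gen 7: "111111"  (len 6)
gen 8: "1111111"  (len 7)
gen 9: "11111110"  (len 8)
gen 10: "111111011"  (len 9)
gen 11: "1111101110"  (len 10)
gen 12: "11110111011"  (len 11)
gen 13: "111011101110"  (len 12)
gen 14: "1101110111011"  (len 13)
gen 15: "10111011101110"  (len 14)
gen 16: "011101110111011"  (len 15)
gen 17: "11101110111011"  (len 14)
gen 18: "110111011101111"  (len 15)

15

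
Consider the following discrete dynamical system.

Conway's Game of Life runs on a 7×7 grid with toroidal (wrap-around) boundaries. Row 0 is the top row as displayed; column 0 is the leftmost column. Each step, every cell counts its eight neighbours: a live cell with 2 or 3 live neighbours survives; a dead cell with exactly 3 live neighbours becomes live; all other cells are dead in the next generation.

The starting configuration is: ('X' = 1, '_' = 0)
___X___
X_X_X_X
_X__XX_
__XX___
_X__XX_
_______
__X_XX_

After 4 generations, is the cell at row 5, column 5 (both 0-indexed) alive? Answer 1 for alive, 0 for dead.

t=0: ___X___
X_X_X_X
_X__XX_
__XX___
_X__XX_
_______
__X_XX_
t=1: _XX___X
XXX_X_X
XX__XXX
_XXX___
__XXX__
___X___
___XX__
t=2: ____X_X
____X__
____X__
______X
_X__X__
_______
___XX__
t=3: ____X__
___XX__
_____X_
_____X_
_______
___XX__
___XXX_
t=4: _______
___XXX_
_____X_
_______
____X__
___X_X_
_____X_

1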